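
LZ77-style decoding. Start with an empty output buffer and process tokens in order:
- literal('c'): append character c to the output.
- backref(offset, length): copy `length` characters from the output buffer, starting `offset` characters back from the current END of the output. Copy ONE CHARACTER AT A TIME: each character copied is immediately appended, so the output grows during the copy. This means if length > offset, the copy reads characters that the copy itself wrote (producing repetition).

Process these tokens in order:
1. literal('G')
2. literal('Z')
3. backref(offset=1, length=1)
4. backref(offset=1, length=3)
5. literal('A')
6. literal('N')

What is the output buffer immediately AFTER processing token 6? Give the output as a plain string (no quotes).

Token 1: literal('G'). Output: "G"
Token 2: literal('Z'). Output: "GZ"
Token 3: backref(off=1, len=1). Copied 'Z' from pos 1. Output: "GZZ"
Token 4: backref(off=1, len=3) (overlapping!). Copied 'ZZZ' from pos 2. Output: "GZZZZZ"
Token 5: literal('A'). Output: "GZZZZZA"
Token 6: literal('N'). Output: "GZZZZZAN"

Answer: GZZZZZAN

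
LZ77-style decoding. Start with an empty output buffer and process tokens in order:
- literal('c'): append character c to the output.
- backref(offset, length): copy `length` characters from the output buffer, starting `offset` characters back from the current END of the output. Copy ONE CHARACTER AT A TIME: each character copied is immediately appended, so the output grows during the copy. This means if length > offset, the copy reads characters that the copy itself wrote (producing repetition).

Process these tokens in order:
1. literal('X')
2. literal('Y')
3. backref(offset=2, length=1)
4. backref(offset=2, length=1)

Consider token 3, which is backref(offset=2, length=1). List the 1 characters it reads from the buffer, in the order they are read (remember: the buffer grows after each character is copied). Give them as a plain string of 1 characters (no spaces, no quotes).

Answer: X

Derivation:
Token 1: literal('X'). Output: "X"
Token 2: literal('Y'). Output: "XY"
Token 3: backref(off=2, len=1). Buffer before: "XY" (len 2)
  byte 1: read out[0]='X', append. Buffer now: "XYX"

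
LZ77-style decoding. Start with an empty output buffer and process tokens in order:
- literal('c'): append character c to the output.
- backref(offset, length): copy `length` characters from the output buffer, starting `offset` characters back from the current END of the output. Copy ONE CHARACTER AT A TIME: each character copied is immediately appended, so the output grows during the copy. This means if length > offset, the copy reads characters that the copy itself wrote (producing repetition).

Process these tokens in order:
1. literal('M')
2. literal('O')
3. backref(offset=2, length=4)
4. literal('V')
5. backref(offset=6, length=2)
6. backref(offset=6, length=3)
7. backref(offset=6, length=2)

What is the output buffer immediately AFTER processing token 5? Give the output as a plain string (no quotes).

Token 1: literal('M'). Output: "M"
Token 2: literal('O'). Output: "MO"
Token 3: backref(off=2, len=4) (overlapping!). Copied 'MOMO' from pos 0. Output: "MOMOMO"
Token 4: literal('V'). Output: "MOMOMOV"
Token 5: backref(off=6, len=2). Copied 'OM' from pos 1. Output: "MOMOMOVOM"

Answer: MOMOMOVOM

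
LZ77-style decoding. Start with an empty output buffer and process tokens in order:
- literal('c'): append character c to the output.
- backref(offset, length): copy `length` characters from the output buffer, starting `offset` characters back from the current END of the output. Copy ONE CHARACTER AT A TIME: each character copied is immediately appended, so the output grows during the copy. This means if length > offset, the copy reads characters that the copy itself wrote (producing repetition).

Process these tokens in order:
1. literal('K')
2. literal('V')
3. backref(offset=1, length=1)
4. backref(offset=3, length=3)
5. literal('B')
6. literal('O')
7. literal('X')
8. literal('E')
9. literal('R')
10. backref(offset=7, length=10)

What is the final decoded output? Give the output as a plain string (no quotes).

Token 1: literal('K'). Output: "K"
Token 2: literal('V'). Output: "KV"
Token 3: backref(off=1, len=1). Copied 'V' from pos 1. Output: "KVV"
Token 4: backref(off=3, len=3). Copied 'KVV' from pos 0. Output: "KVVKVV"
Token 5: literal('B'). Output: "KVVKVVB"
Token 6: literal('O'). Output: "KVVKVVBO"
Token 7: literal('X'). Output: "KVVKVVBOX"
Token 8: literal('E'). Output: "KVVKVVBOXE"
Token 9: literal('R'). Output: "KVVKVVBOXER"
Token 10: backref(off=7, len=10) (overlapping!). Copied 'VVBOXERVVB' from pos 4. Output: "KVVKVVBOXERVVBOXERVVB"

Answer: KVVKVVBOXERVVBOXERVVB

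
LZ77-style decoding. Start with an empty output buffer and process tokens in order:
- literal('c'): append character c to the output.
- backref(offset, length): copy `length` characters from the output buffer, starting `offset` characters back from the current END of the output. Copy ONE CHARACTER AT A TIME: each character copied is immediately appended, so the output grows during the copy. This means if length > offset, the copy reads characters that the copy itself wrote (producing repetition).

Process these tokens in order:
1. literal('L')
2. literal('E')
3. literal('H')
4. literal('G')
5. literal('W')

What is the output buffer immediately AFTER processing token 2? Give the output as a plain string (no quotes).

Token 1: literal('L'). Output: "L"
Token 2: literal('E'). Output: "LE"

Answer: LE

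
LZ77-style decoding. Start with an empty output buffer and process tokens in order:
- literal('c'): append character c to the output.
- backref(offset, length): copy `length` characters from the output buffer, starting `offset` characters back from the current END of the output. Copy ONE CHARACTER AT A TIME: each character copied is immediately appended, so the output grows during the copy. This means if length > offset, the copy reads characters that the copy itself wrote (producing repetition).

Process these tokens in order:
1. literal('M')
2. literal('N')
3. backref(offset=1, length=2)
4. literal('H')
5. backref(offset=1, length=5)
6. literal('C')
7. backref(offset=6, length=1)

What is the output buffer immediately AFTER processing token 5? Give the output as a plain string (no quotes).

Answer: MNNNHHHHHH

Derivation:
Token 1: literal('M'). Output: "M"
Token 2: literal('N'). Output: "MN"
Token 3: backref(off=1, len=2) (overlapping!). Copied 'NN' from pos 1. Output: "MNNN"
Token 4: literal('H'). Output: "MNNNH"
Token 5: backref(off=1, len=5) (overlapping!). Copied 'HHHHH' from pos 4. Output: "MNNNHHHHHH"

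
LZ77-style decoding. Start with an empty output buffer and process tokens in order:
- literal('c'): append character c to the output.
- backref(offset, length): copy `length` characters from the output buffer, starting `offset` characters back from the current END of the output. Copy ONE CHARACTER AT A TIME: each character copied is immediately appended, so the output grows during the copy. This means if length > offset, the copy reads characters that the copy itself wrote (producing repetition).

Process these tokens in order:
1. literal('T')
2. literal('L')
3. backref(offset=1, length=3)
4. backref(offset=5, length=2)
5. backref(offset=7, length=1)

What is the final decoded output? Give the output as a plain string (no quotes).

Answer: TLLLLTLT

Derivation:
Token 1: literal('T'). Output: "T"
Token 2: literal('L'). Output: "TL"
Token 3: backref(off=1, len=3) (overlapping!). Copied 'LLL' from pos 1. Output: "TLLLL"
Token 4: backref(off=5, len=2). Copied 'TL' from pos 0. Output: "TLLLLTL"
Token 5: backref(off=7, len=1). Copied 'T' from pos 0. Output: "TLLLLTLT"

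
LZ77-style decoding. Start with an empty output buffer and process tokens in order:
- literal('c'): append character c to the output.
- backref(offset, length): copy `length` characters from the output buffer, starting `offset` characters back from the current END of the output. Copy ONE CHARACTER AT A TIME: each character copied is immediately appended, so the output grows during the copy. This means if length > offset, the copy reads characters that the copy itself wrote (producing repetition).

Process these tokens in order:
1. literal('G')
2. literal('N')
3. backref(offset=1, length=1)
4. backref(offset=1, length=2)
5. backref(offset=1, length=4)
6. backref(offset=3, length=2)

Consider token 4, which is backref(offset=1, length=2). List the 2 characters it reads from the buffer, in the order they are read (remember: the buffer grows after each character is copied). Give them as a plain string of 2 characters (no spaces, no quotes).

Token 1: literal('G'). Output: "G"
Token 2: literal('N'). Output: "GN"
Token 3: backref(off=1, len=1). Copied 'N' from pos 1. Output: "GNN"
Token 4: backref(off=1, len=2). Buffer before: "GNN" (len 3)
  byte 1: read out[2]='N', append. Buffer now: "GNNN"
  byte 2: read out[3]='N', append. Buffer now: "GNNNN"

Answer: NN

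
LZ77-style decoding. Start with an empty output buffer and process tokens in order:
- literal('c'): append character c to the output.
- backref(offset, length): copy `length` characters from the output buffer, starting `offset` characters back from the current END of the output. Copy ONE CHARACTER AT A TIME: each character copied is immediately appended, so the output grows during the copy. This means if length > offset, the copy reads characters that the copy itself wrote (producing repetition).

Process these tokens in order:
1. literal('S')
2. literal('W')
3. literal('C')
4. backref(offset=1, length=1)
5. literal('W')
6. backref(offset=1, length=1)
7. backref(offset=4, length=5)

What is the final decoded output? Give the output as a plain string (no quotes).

Answer: SWCCWWCCWWC

Derivation:
Token 1: literal('S'). Output: "S"
Token 2: literal('W'). Output: "SW"
Token 3: literal('C'). Output: "SWC"
Token 4: backref(off=1, len=1). Copied 'C' from pos 2. Output: "SWCC"
Token 5: literal('W'). Output: "SWCCW"
Token 6: backref(off=1, len=1). Copied 'W' from pos 4. Output: "SWCCWW"
Token 7: backref(off=4, len=5) (overlapping!). Copied 'CCWWC' from pos 2. Output: "SWCCWWCCWWC"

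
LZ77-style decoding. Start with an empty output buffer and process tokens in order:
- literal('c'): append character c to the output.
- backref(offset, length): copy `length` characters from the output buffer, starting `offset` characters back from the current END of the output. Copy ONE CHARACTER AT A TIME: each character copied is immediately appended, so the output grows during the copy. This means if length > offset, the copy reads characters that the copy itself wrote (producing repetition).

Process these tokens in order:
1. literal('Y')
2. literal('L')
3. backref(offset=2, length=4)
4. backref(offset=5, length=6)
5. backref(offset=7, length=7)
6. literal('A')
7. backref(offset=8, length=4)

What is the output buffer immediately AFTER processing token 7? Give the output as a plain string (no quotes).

Token 1: literal('Y'). Output: "Y"
Token 2: literal('L'). Output: "YL"
Token 3: backref(off=2, len=4) (overlapping!). Copied 'YLYL' from pos 0. Output: "YLYLYL"
Token 4: backref(off=5, len=6) (overlapping!). Copied 'LYLYLL' from pos 1. Output: "YLYLYLLYLYLL"
Token 5: backref(off=7, len=7). Copied 'LLYLYLL' from pos 5. Output: "YLYLYLLYLYLLLLYLYLL"
Token 6: literal('A'). Output: "YLYLYLLYLYLLLLYLYLLA"
Token 7: backref(off=8, len=4). Copied 'LLYL' from pos 12. Output: "YLYLYLLYLYLLLLYLYLLALLYL"

Answer: YLYLYLLYLYLLLLYLYLLALLYL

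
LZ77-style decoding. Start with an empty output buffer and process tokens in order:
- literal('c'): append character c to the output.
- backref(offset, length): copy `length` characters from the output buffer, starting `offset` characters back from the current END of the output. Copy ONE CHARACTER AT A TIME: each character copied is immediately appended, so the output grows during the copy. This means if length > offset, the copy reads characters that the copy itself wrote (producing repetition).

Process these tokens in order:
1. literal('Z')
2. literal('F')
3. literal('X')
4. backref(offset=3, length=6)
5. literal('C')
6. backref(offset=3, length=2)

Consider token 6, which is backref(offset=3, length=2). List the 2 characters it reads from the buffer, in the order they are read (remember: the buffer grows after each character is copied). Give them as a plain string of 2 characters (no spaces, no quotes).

Token 1: literal('Z'). Output: "Z"
Token 2: literal('F'). Output: "ZF"
Token 3: literal('X'). Output: "ZFX"
Token 4: backref(off=3, len=6) (overlapping!). Copied 'ZFXZFX' from pos 0. Output: "ZFXZFXZFX"
Token 5: literal('C'). Output: "ZFXZFXZFXC"
Token 6: backref(off=3, len=2). Buffer before: "ZFXZFXZFXC" (len 10)
  byte 1: read out[7]='F', append. Buffer now: "ZFXZFXZFXCF"
  byte 2: read out[8]='X', append. Buffer now: "ZFXZFXZFXCFX"

Answer: FX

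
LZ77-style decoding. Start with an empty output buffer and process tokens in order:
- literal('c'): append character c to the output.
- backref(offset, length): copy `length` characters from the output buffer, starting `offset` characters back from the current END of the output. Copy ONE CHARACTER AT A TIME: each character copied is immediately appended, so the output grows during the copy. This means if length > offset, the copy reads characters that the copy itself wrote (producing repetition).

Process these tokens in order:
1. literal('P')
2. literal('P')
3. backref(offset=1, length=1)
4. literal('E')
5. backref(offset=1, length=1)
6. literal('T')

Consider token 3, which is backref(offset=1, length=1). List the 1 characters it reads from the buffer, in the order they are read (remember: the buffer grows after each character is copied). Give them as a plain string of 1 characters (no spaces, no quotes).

Token 1: literal('P'). Output: "P"
Token 2: literal('P'). Output: "PP"
Token 3: backref(off=1, len=1). Buffer before: "PP" (len 2)
  byte 1: read out[1]='P', append. Buffer now: "PPP"

Answer: P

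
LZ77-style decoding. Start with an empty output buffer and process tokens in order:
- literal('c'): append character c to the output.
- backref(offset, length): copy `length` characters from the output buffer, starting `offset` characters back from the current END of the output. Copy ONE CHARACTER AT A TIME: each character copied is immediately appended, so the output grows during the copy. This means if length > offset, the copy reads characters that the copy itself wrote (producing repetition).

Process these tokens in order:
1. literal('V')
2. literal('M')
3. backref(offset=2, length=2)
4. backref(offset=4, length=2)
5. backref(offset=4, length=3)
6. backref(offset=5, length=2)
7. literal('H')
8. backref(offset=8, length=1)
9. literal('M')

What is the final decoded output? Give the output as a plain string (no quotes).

Answer: VMVMVMVMVVMHVM

Derivation:
Token 1: literal('V'). Output: "V"
Token 2: literal('M'). Output: "VM"
Token 3: backref(off=2, len=2). Copied 'VM' from pos 0. Output: "VMVM"
Token 4: backref(off=4, len=2). Copied 'VM' from pos 0. Output: "VMVMVM"
Token 5: backref(off=4, len=3). Copied 'VMV' from pos 2. Output: "VMVMVMVMV"
Token 6: backref(off=5, len=2). Copied 'VM' from pos 4. Output: "VMVMVMVMVVM"
Token 7: literal('H'). Output: "VMVMVMVMVVMH"
Token 8: backref(off=8, len=1). Copied 'V' from pos 4. Output: "VMVMVMVMVVMHV"
Token 9: literal('M'). Output: "VMVMVMVMVVMHVM"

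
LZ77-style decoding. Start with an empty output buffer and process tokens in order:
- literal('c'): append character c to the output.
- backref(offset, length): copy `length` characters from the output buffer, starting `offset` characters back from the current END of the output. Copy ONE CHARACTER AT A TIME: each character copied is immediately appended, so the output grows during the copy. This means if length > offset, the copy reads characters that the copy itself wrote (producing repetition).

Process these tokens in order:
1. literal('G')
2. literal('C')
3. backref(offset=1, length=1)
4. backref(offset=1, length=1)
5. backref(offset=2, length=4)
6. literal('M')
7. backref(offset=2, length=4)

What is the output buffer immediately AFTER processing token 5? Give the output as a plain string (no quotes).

Answer: GCCCCCCC

Derivation:
Token 1: literal('G'). Output: "G"
Token 2: literal('C'). Output: "GC"
Token 3: backref(off=1, len=1). Copied 'C' from pos 1. Output: "GCC"
Token 4: backref(off=1, len=1). Copied 'C' from pos 2. Output: "GCCC"
Token 5: backref(off=2, len=4) (overlapping!). Copied 'CCCC' from pos 2. Output: "GCCCCCCC"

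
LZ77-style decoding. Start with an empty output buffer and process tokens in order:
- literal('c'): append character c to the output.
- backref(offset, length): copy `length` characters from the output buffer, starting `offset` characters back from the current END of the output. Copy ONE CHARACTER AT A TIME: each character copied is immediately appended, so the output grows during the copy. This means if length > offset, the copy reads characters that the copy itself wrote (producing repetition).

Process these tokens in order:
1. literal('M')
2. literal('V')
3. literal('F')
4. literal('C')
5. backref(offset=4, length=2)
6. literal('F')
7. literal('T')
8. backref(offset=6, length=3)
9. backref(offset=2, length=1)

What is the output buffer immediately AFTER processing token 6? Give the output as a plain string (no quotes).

Token 1: literal('M'). Output: "M"
Token 2: literal('V'). Output: "MV"
Token 3: literal('F'). Output: "MVF"
Token 4: literal('C'). Output: "MVFC"
Token 5: backref(off=4, len=2). Copied 'MV' from pos 0. Output: "MVFCMV"
Token 6: literal('F'). Output: "MVFCMVF"

Answer: MVFCMVF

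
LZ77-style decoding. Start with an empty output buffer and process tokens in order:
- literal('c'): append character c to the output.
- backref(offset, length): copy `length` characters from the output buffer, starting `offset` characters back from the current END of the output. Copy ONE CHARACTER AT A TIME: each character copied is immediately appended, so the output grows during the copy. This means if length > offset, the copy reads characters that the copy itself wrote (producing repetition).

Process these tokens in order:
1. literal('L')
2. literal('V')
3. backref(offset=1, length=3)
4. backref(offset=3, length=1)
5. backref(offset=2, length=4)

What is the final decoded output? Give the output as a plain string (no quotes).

Answer: LVVVVVVVVV

Derivation:
Token 1: literal('L'). Output: "L"
Token 2: literal('V'). Output: "LV"
Token 3: backref(off=1, len=3) (overlapping!). Copied 'VVV' from pos 1. Output: "LVVVV"
Token 4: backref(off=3, len=1). Copied 'V' from pos 2. Output: "LVVVVV"
Token 5: backref(off=2, len=4) (overlapping!). Copied 'VVVV' from pos 4. Output: "LVVVVVVVVV"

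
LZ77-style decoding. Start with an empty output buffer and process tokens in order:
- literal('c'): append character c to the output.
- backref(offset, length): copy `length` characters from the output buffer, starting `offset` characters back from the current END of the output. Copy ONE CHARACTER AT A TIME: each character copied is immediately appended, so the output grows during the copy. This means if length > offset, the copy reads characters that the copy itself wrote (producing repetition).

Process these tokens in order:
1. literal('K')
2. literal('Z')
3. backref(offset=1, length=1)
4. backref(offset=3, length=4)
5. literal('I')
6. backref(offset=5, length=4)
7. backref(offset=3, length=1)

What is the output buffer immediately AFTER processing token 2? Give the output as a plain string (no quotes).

Answer: KZ

Derivation:
Token 1: literal('K'). Output: "K"
Token 2: literal('Z'). Output: "KZ"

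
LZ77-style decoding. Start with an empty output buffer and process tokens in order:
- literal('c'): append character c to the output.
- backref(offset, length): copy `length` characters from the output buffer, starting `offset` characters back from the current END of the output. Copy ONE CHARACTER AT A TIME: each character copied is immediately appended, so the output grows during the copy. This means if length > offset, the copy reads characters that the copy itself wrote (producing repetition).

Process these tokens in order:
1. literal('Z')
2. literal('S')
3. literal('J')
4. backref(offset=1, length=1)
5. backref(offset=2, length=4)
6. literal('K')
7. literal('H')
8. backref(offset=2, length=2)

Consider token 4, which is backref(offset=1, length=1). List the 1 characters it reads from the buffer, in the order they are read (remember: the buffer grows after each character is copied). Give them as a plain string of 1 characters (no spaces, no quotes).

Answer: J

Derivation:
Token 1: literal('Z'). Output: "Z"
Token 2: literal('S'). Output: "ZS"
Token 3: literal('J'). Output: "ZSJ"
Token 4: backref(off=1, len=1). Buffer before: "ZSJ" (len 3)
  byte 1: read out[2]='J', append. Buffer now: "ZSJJ"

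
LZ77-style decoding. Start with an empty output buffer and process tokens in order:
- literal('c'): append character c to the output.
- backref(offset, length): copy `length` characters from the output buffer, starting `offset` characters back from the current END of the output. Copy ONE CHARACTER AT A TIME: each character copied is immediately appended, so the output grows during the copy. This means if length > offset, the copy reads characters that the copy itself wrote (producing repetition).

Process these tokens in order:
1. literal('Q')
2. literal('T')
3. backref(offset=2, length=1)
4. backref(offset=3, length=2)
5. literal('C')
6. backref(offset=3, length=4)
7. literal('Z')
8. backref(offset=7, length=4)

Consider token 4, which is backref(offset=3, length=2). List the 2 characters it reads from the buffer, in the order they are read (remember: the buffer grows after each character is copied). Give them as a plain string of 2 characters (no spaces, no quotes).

Token 1: literal('Q'). Output: "Q"
Token 2: literal('T'). Output: "QT"
Token 3: backref(off=2, len=1). Copied 'Q' from pos 0. Output: "QTQ"
Token 4: backref(off=3, len=2). Buffer before: "QTQ" (len 3)
  byte 1: read out[0]='Q', append. Buffer now: "QTQQ"
  byte 2: read out[1]='T', append. Buffer now: "QTQQT"

Answer: QT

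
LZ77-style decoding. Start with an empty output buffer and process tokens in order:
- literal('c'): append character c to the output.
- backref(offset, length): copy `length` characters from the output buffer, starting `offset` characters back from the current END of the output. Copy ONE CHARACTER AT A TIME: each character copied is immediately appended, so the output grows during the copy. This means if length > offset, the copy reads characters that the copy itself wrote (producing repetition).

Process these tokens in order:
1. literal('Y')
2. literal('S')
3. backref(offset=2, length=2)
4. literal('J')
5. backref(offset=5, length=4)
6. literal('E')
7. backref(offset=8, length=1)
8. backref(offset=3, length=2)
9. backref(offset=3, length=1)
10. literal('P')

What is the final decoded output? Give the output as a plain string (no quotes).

Answer: YSYSJYSYSEYSEYP

Derivation:
Token 1: literal('Y'). Output: "Y"
Token 2: literal('S'). Output: "YS"
Token 3: backref(off=2, len=2). Copied 'YS' from pos 0. Output: "YSYS"
Token 4: literal('J'). Output: "YSYSJ"
Token 5: backref(off=5, len=4). Copied 'YSYS' from pos 0. Output: "YSYSJYSYS"
Token 6: literal('E'). Output: "YSYSJYSYSE"
Token 7: backref(off=8, len=1). Copied 'Y' from pos 2. Output: "YSYSJYSYSEY"
Token 8: backref(off=3, len=2). Copied 'SE' from pos 8. Output: "YSYSJYSYSEYSE"
Token 9: backref(off=3, len=1). Copied 'Y' from pos 10. Output: "YSYSJYSYSEYSEY"
Token 10: literal('P'). Output: "YSYSJYSYSEYSEYP"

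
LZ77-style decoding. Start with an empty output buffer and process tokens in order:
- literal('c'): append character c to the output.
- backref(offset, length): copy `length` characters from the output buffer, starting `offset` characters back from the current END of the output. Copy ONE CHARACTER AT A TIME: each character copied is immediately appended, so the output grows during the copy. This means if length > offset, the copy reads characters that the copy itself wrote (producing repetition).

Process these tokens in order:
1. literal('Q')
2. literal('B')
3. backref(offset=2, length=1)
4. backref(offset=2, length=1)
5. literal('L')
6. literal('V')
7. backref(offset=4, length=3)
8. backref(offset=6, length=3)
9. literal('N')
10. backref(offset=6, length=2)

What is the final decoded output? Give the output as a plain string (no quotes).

Token 1: literal('Q'). Output: "Q"
Token 2: literal('B'). Output: "QB"
Token 3: backref(off=2, len=1). Copied 'Q' from pos 0. Output: "QBQ"
Token 4: backref(off=2, len=1). Copied 'B' from pos 1. Output: "QBQB"
Token 5: literal('L'). Output: "QBQBL"
Token 6: literal('V'). Output: "QBQBLV"
Token 7: backref(off=4, len=3). Copied 'QBL' from pos 2. Output: "QBQBLVQBL"
Token 8: backref(off=6, len=3). Copied 'BLV' from pos 3. Output: "QBQBLVQBLBLV"
Token 9: literal('N'). Output: "QBQBLVQBLBLVN"
Token 10: backref(off=6, len=2). Copied 'BL' from pos 7. Output: "QBQBLVQBLBLVNBL"

Answer: QBQBLVQBLBLVNBL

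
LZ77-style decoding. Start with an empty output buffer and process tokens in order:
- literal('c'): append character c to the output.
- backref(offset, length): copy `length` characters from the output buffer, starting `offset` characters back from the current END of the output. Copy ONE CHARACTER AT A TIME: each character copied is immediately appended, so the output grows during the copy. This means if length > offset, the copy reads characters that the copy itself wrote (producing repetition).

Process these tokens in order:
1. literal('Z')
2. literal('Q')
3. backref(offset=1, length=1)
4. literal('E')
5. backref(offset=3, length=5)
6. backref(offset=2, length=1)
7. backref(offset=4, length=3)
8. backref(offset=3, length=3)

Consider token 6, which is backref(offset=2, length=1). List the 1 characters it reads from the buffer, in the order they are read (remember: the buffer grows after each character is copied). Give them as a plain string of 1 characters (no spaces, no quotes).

Answer: Q

Derivation:
Token 1: literal('Z'). Output: "Z"
Token 2: literal('Q'). Output: "ZQ"
Token 3: backref(off=1, len=1). Copied 'Q' from pos 1. Output: "ZQQ"
Token 4: literal('E'). Output: "ZQQE"
Token 5: backref(off=3, len=5) (overlapping!). Copied 'QQEQQ' from pos 1. Output: "ZQQEQQEQQ"
Token 6: backref(off=2, len=1). Buffer before: "ZQQEQQEQQ" (len 9)
  byte 1: read out[7]='Q', append. Buffer now: "ZQQEQQEQQQ"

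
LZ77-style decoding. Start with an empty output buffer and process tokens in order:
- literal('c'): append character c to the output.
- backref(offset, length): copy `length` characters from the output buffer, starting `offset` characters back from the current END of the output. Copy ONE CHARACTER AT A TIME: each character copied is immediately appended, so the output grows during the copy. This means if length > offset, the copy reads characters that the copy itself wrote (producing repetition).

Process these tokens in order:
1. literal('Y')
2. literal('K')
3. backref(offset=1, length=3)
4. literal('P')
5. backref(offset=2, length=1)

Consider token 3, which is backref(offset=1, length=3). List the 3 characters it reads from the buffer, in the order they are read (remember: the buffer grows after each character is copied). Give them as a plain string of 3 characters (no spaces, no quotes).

Answer: KKK

Derivation:
Token 1: literal('Y'). Output: "Y"
Token 2: literal('K'). Output: "YK"
Token 3: backref(off=1, len=3). Buffer before: "YK" (len 2)
  byte 1: read out[1]='K', append. Buffer now: "YKK"
  byte 2: read out[2]='K', append. Buffer now: "YKKK"
  byte 3: read out[3]='K', append. Buffer now: "YKKKK"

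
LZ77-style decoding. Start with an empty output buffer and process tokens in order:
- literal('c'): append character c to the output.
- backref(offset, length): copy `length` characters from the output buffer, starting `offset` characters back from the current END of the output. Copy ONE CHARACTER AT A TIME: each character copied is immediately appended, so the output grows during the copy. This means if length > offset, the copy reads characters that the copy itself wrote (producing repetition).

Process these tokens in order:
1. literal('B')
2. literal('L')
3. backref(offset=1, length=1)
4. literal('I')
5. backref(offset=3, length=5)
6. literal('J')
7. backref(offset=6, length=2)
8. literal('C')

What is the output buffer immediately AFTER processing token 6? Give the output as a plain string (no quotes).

Answer: BLLILLILLJ

Derivation:
Token 1: literal('B'). Output: "B"
Token 2: literal('L'). Output: "BL"
Token 3: backref(off=1, len=1). Copied 'L' from pos 1. Output: "BLL"
Token 4: literal('I'). Output: "BLLI"
Token 5: backref(off=3, len=5) (overlapping!). Copied 'LLILL' from pos 1. Output: "BLLILLILL"
Token 6: literal('J'). Output: "BLLILLILLJ"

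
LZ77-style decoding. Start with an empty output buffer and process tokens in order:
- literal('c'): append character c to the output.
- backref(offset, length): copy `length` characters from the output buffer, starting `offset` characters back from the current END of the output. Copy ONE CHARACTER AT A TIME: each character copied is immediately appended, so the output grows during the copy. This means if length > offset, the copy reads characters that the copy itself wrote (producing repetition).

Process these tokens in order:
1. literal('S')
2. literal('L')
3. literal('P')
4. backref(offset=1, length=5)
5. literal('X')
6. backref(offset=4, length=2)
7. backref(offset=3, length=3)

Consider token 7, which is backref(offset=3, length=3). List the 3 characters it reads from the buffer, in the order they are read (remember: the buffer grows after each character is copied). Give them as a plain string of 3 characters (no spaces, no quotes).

Answer: XPP

Derivation:
Token 1: literal('S'). Output: "S"
Token 2: literal('L'). Output: "SL"
Token 3: literal('P'). Output: "SLP"
Token 4: backref(off=1, len=5) (overlapping!). Copied 'PPPPP' from pos 2. Output: "SLPPPPPP"
Token 5: literal('X'). Output: "SLPPPPPPX"
Token 6: backref(off=4, len=2). Copied 'PP' from pos 5. Output: "SLPPPPPPXPP"
Token 7: backref(off=3, len=3). Buffer before: "SLPPPPPPXPP" (len 11)
  byte 1: read out[8]='X', append. Buffer now: "SLPPPPPPXPPX"
  byte 2: read out[9]='P', append. Buffer now: "SLPPPPPPXPPXP"
  byte 3: read out[10]='P', append. Buffer now: "SLPPPPPPXPPXPP"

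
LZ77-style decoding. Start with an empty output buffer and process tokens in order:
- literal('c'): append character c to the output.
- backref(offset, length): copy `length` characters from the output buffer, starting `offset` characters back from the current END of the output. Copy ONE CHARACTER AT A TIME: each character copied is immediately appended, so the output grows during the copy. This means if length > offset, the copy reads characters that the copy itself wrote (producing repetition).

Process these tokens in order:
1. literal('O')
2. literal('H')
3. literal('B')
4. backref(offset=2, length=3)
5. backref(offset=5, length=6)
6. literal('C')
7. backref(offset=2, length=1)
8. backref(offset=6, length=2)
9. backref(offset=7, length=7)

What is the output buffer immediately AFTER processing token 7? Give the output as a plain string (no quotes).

Answer: OHBHBHHBHBHHCH

Derivation:
Token 1: literal('O'). Output: "O"
Token 2: literal('H'). Output: "OH"
Token 3: literal('B'). Output: "OHB"
Token 4: backref(off=2, len=3) (overlapping!). Copied 'HBH' from pos 1. Output: "OHBHBH"
Token 5: backref(off=5, len=6) (overlapping!). Copied 'HBHBHH' from pos 1. Output: "OHBHBHHBHBHH"
Token 6: literal('C'). Output: "OHBHBHHBHBHHC"
Token 7: backref(off=2, len=1). Copied 'H' from pos 11. Output: "OHBHBHHBHBHHCH"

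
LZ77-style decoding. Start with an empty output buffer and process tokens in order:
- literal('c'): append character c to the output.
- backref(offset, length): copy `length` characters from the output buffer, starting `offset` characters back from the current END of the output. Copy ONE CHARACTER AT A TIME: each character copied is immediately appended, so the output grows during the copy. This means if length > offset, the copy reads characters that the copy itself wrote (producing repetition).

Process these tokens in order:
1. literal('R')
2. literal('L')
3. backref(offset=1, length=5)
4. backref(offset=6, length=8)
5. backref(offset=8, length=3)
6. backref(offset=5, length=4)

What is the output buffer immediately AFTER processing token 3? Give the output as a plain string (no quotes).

Token 1: literal('R'). Output: "R"
Token 2: literal('L'). Output: "RL"
Token 3: backref(off=1, len=5) (overlapping!). Copied 'LLLLL' from pos 1. Output: "RLLLLLL"

Answer: RLLLLLL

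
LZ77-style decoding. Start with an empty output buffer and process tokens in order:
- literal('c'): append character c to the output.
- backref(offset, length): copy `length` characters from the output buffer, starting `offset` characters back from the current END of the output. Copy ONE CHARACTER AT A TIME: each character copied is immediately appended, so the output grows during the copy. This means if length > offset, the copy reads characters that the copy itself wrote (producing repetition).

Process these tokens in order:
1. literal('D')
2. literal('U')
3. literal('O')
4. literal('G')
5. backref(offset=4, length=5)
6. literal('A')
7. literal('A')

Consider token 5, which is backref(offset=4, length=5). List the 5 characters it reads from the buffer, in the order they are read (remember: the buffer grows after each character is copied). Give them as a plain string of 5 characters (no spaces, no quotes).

Answer: DUOGD

Derivation:
Token 1: literal('D'). Output: "D"
Token 2: literal('U'). Output: "DU"
Token 3: literal('O'). Output: "DUO"
Token 4: literal('G'). Output: "DUOG"
Token 5: backref(off=4, len=5). Buffer before: "DUOG" (len 4)
  byte 1: read out[0]='D', append. Buffer now: "DUOGD"
  byte 2: read out[1]='U', append. Buffer now: "DUOGDU"
  byte 3: read out[2]='O', append. Buffer now: "DUOGDUO"
  byte 4: read out[3]='G', append. Buffer now: "DUOGDUOG"
  byte 5: read out[4]='D', append. Buffer now: "DUOGDUOGD"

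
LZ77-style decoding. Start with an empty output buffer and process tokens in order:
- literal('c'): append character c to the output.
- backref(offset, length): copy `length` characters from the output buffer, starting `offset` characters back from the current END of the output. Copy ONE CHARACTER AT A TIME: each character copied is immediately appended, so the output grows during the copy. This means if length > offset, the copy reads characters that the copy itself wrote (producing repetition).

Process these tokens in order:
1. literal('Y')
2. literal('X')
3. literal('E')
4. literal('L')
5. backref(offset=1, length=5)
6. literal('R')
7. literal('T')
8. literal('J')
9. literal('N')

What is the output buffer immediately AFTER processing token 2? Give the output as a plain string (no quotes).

Answer: YX

Derivation:
Token 1: literal('Y'). Output: "Y"
Token 2: literal('X'). Output: "YX"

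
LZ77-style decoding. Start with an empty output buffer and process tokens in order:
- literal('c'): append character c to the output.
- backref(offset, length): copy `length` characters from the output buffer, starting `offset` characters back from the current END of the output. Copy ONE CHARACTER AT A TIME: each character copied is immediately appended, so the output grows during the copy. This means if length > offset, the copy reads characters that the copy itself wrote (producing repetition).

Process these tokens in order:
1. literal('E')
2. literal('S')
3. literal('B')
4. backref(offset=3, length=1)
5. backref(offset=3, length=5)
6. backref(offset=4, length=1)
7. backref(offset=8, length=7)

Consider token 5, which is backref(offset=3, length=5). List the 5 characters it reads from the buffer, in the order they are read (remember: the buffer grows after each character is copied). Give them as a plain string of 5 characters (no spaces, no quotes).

Answer: SBESB

Derivation:
Token 1: literal('E'). Output: "E"
Token 2: literal('S'). Output: "ES"
Token 3: literal('B'). Output: "ESB"
Token 4: backref(off=3, len=1). Copied 'E' from pos 0. Output: "ESBE"
Token 5: backref(off=3, len=5). Buffer before: "ESBE" (len 4)
  byte 1: read out[1]='S', append. Buffer now: "ESBES"
  byte 2: read out[2]='B', append. Buffer now: "ESBESB"
  byte 3: read out[3]='E', append. Buffer now: "ESBESBE"
  byte 4: read out[4]='S', append. Buffer now: "ESBESBES"
  byte 5: read out[5]='B', append. Buffer now: "ESBESBESB"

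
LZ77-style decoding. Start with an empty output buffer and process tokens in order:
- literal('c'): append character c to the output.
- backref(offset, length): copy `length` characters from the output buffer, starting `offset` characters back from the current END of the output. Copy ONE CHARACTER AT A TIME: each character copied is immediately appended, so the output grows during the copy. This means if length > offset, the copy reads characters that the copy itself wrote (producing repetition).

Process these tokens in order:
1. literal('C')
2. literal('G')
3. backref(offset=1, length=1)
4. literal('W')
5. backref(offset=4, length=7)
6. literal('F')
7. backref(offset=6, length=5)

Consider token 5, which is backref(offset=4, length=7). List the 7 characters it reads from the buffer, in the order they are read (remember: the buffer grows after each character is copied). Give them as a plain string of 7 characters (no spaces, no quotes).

Answer: CGGWCGG

Derivation:
Token 1: literal('C'). Output: "C"
Token 2: literal('G'). Output: "CG"
Token 3: backref(off=1, len=1). Copied 'G' from pos 1. Output: "CGG"
Token 4: literal('W'). Output: "CGGW"
Token 5: backref(off=4, len=7). Buffer before: "CGGW" (len 4)
  byte 1: read out[0]='C', append. Buffer now: "CGGWC"
  byte 2: read out[1]='G', append. Buffer now: "CGGWCG"
  byte 3: read out[2]='G', append. Buffer now: "CGGWCGG"
  byte 4: read out[3]='W', append. Buffer now: "CGGWCGGW"
  byte 5: read out[4]='C', append. Buffer now: "CGGWCGGWC"
  byte 6: read out[5]='G', append. Buffer now: "CGGWCGGWCG"
  byte 7: read out[6]='G', append. Buffer now: "CGGWCGGWCGG"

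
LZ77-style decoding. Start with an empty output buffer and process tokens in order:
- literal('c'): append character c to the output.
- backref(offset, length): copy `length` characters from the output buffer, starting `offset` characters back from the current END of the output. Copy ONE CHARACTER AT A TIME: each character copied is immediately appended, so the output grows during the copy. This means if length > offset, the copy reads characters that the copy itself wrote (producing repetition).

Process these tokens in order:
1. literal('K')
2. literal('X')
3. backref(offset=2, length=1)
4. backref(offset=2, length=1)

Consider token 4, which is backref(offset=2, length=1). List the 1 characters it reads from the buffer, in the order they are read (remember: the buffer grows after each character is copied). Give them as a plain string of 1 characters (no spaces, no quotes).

Answer: X

Derivation:
Token 1: literal('K'). Output: "K"
Token 2: literal('X'). Output: "KX"
Token 3: backref(off=2, len=1). Copied 'K' from pos 0. Output: "KXK"
Token 4: backref(off=2, len=1). Buffer before: "KXK" (len 3)
  byte 1: read out[1]='X', append. Buffer now: "KXKX"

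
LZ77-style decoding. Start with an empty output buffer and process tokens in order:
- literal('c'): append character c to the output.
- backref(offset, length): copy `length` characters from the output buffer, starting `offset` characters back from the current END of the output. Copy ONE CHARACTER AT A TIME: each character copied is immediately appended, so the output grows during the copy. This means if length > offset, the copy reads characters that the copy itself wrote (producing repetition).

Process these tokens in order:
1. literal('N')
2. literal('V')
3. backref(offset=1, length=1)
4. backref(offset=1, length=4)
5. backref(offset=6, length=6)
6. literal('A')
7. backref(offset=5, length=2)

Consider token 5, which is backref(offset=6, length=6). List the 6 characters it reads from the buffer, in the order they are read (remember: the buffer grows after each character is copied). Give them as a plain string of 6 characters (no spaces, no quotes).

Answer: VVVVVV

Derivation:
Token 1: literal('N'). Output: "N"
Token 2: literal('V'). Output: "NV"
Token 3: backref(off=1, len=1). Copied 'V' from pos 1. Output: "NVV"
Token 4: backref(off=1, len=4) (overlapping!). Copied 'VVVV' from pos 2. Output: "NVVVVVV"
Token 5: backref(off=6, len=6). Buffer before: "NVVVVVV" (len 7)
  byte 1: read out[1]='V', append. Buffer now: "NVVVVVVV"
  byte 2: read out[2]='V', append. Buffer now: "NVVVVVVVV"
  byte 3: read out[3]='V', append. Buffer now: "NVVVVVVVVV"
  byte 4: read out[4]='V', append. Buffer now: "NVVVVVVVVVV"
  byte 5: read out[5]='V', append. Buffer now: "NVVVVVVVVVVV"
  byte 6: read out[6]='V', append. Buffer now: "NVVVVVVVVVVVV"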